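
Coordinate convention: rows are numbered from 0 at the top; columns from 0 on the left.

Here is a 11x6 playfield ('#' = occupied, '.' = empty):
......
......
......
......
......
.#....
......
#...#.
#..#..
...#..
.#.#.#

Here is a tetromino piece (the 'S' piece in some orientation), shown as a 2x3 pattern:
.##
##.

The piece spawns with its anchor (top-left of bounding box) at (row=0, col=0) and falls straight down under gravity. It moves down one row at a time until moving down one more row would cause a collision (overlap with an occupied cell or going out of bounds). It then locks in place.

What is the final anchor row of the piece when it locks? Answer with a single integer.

Spawn at (row=0, col=0). Try each row:
  row 0: fits
  row 1: fits
  row 2: fits
  row 3: fits
  row 4: blocked -> lock at row 3

Answer: 3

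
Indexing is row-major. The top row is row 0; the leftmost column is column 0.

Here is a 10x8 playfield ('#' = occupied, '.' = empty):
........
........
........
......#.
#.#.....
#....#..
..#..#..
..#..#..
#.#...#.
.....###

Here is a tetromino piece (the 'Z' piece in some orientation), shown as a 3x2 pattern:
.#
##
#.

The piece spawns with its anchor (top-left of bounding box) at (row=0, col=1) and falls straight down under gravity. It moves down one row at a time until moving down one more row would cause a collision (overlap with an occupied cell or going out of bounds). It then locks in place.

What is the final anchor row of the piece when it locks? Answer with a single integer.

Spawn at (row=0, col=1). Try each row:
  row 0: fits
  row 1: fits
  row 2: fits
  row 3: blocked -> lock at row 2

Answer: 2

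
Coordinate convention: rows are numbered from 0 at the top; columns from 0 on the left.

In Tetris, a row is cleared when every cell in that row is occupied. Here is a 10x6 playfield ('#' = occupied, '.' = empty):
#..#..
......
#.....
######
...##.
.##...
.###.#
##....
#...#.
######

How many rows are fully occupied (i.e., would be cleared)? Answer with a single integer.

Answer: 2

Derivation:
Check each row:
  row 0: 4 empty cells -> not full
  row 1: 6 empty cells -> not full
  row 2: 5 empty cells -> not full
  row 3: 0 empty cells -> FULL (clear)
  row 4: 4 empty cells -> not full
  row 5: 4 empty cells -> not full
  row 6: 2 empty cells -> not full
  row 7: 4 empty cells -> not full
  row 8: 4 empty cells -> not full
  row 9: 0 empty cells -> FULL (clear)
Total rows cleared: 2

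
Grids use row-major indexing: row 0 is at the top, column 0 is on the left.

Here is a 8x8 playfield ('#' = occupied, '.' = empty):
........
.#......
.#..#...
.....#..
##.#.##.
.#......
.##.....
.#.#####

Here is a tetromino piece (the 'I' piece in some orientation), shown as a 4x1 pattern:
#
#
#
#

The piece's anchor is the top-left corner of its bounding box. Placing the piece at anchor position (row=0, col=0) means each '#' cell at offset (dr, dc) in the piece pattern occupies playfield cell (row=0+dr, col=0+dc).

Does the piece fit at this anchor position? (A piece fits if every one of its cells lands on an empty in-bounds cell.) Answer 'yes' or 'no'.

Check each piece cell at anchor (0, 0):
  offset (0,0) -> (0,0): empty -> OK
  offset (1,0) -> (1,0): empty -> OK
  offset (2,0) -> (2,0): empty -> OK
  offset (3,0) -> (3,0): empty -> OK
All cells valid: yes

Answer: yes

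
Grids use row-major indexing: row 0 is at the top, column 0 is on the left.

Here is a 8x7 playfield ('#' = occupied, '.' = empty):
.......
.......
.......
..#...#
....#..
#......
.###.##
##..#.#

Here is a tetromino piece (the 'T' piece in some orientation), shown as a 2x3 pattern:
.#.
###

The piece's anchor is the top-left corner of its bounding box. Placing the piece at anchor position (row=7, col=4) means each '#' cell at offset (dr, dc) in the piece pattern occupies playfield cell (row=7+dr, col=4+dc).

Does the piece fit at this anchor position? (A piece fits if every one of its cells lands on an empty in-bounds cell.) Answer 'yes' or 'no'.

Check each piece cell at anchor (7, 4):
  offset (0,1) -> (7,5): empty -> OK
  offset (1,0) -> (8,4): out of bounds -> FAIL
  offset (1,1) -> (8,5): out of bounds -> FAIL
  offset (1,2) -> (8,6): out of bounds -> FAIL
All cells valid: no

Answer: no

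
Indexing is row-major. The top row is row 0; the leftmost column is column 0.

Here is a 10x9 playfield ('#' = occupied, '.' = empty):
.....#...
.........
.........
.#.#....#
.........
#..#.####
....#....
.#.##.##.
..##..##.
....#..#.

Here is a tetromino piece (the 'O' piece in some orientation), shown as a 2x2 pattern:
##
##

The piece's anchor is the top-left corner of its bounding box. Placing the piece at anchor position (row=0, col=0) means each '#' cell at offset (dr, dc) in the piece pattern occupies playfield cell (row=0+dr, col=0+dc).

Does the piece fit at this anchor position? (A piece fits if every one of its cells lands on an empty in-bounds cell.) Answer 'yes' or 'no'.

Check each piece cell at anchor (0, 0):
  offset (0,0) -> (0,0): empty -> OK
  offset (0,1) -> (0,1): empty -> OK
  offset (1,0) -> (1,0): empty -> OK
  offset (1,1) -> (1,1): empty -> OK
All cells valid: yes

Answer: yes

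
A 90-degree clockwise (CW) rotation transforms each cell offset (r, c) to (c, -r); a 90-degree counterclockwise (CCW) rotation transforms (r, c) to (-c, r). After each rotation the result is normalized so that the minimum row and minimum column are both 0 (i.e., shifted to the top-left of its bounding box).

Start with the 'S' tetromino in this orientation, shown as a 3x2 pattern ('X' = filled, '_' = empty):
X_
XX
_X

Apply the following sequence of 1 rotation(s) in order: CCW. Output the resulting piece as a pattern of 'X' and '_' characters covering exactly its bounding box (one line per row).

Start:
X_
XX
_X
After rotation 1 (CCW):
_XX
XX_

Answer: _XX
XX_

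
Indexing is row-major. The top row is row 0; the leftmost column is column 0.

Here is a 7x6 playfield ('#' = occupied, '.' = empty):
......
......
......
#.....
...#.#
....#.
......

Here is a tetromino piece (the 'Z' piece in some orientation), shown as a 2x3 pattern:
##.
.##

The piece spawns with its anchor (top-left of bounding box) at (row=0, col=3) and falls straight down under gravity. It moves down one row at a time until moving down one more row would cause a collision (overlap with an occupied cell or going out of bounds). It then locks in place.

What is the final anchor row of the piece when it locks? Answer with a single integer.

Answer: 2

Derivation:
Spawn at (row=0, col=3). Try each row:
  row 0: fits
  row 1: fits
  row 2: fits
  row 3: blocked -> lock at row 2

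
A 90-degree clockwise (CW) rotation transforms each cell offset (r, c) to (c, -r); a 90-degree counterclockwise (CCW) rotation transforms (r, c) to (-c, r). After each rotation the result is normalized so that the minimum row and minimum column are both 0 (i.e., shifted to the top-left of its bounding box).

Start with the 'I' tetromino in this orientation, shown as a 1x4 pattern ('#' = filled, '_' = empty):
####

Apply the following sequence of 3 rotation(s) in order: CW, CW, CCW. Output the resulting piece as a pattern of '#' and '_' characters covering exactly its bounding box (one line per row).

Start:
####
After rotation 1 (CW):
#
#
#
#
After rotation 2 (CW):
####
After rotation 3 (CCW):
#
#
#
#

Answer: #
#
#
#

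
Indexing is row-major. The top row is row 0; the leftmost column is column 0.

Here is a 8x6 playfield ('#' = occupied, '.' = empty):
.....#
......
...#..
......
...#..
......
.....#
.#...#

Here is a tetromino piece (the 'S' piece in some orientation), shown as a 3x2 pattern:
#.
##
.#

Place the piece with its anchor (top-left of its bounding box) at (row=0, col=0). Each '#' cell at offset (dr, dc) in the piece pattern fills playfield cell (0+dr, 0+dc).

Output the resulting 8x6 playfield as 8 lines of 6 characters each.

Fill (0+0,0+0) = (0,0)
Fill (0+1,0+0) = (1,0)
Fill (0+1,0+1) = (1,1)
Fill (0+2,0+1) = (2,1)

Answer: #....#
##....
.#.#..
......
...#..
......
.....#
.#...#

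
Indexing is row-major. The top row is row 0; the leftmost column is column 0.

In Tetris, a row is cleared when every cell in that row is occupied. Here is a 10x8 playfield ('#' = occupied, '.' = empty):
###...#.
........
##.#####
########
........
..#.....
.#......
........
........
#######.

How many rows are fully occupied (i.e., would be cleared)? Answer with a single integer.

Answer: 1

Derivation:
Check each row:
  row 0: 4 empty cells -> not full
  row 1: 8 empty cells -> not full
  row 2: 1 empty cell -> not full
  row 3: 0 empty cells -> FULL (clear)
  row 4: 8 empty cells -> not full
  row 5: 7 empty cells -> not full
  row 6: 7 empty cells -> not full
  row 7: 8 empty cells -> not full
  row 8: 8 empty cells -> not full
  row 9: 1 empty cell -> not full
Total rows cleared: 1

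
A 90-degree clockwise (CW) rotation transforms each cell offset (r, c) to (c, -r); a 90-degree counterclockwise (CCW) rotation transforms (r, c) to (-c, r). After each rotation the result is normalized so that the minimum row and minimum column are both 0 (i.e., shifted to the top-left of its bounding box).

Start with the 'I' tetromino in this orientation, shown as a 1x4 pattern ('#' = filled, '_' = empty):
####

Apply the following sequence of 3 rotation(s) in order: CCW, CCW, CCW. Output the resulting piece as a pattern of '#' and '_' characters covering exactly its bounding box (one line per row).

Start:
####
After rotation 1 (CCW):
#
#
#
#
After rotation 2 (CCW):
####
After rotation 3 (CCW):
#
#
#
#

Answer: #
#
#
#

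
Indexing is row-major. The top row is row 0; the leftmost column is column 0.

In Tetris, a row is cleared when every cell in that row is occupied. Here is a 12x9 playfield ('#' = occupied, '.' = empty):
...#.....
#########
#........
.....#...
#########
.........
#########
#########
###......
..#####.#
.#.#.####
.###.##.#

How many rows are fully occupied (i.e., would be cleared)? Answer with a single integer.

Check each row:
  row 0: 8 empty cells -> not full
  row 1: 0 empty cells -> FULL (clear)
  row 2: 8 empty cells -> not full
  row 3: 8 empty cells -> not full
  row 4: 0 empty cells -> FULL (clear)
  row 5: 9 empty cells -> not full
  row 6: 0 empty cells -> FULL (clear)
  row 7: 0 empty cells -> FULL (clear)
  row 8: 6 empty cells -> not full
  row 9: 3 empty cells -> not full
  row 10: 3 empty cells -> not full
  row 11: 3 empty cells -> not full
Total rows cleared: 4

Answer: 4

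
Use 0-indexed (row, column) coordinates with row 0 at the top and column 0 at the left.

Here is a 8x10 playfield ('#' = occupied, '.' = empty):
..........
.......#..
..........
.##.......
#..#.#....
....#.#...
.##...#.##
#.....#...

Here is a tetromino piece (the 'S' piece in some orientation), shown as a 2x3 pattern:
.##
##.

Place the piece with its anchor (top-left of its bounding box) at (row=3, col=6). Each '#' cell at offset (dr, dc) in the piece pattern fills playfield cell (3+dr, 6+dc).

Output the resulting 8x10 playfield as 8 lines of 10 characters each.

Answer: ..........
.......#..
..........
.##....##.
#..#.###..
....#.#...
.##...#.##
#.....#...

Derivation:
Fill (3+0,6+1) = (3,7)
Fill (3+0,6+2) = (3,8)
Fill (3+1,6+0) = (4,6)
Fill (3+1,6+1) = (4,7)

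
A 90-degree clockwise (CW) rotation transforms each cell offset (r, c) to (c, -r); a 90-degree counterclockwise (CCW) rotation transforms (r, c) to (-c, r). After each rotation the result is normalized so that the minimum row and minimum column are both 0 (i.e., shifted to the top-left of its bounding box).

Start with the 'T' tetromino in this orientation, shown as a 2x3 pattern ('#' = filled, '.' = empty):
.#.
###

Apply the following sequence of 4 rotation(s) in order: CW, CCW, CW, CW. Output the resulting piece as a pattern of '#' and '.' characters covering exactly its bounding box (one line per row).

Start:
.#.
###
After rotation 1 (CW):
#.
##
#.
After rotation 2 (CCW):
.#.
###
After rotation 3 (CW):
#.
##
#.
After rotation 4 (CW):
###
.#.

Answer: ###
.#.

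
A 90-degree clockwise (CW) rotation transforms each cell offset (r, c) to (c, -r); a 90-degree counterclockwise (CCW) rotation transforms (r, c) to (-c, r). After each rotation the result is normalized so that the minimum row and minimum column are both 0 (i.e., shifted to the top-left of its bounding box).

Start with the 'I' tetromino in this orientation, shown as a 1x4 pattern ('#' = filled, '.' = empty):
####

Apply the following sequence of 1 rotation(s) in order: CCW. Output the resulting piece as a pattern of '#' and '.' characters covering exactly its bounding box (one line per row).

Start:
####
After rotation 1 (CCW):
#
#
#
#

Answer: #
#
#
#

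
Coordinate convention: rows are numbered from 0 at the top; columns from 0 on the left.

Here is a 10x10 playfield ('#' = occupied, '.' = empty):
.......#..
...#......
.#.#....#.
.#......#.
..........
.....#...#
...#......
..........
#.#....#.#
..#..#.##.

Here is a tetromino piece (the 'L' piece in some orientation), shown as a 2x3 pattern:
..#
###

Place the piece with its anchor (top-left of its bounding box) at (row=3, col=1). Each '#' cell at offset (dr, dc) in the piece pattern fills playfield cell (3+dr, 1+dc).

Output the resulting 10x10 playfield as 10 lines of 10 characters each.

Answer: .......#..
...#......
.#.#....#.
.#.#....#.
.###......
.....#...#
...#......
..........
#.#....#.#
..#..#.##.

Derivation:
Fill (3+0,1+2) = (3,3)
Fill (3+1,1+0) = (4,1)
Fill (3+1,1+1) = (4,2)
Fill (3+1,1+2) = (4,3)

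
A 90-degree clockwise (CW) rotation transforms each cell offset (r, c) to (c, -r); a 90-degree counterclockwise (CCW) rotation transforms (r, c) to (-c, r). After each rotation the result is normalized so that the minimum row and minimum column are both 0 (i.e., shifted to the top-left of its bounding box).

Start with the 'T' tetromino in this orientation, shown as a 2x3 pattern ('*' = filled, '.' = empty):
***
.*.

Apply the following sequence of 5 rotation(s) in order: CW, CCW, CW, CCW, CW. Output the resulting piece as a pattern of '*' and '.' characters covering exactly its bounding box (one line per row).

Answer: .*
**
.*

Derivation:
Start:
***
.*.
After rotation 1 (CW):
.*
**
.*
After rotation 2 (CCW):
***
.*.
After rotation 3 (CW):
.*
**
.*
After rotation 4 (CCW):
***
.*.
After rotation 5 (CW):
.*
**
.*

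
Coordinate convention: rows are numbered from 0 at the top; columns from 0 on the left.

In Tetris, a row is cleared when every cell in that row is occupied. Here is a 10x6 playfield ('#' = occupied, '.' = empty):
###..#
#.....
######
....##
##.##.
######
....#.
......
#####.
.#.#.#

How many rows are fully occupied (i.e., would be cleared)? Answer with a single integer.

Check each row:
  row 0: 2 empty cells -> not full
  row 1: 5 empty cells -> not full
  row 2: 0 empty cells -> FULL (clear)
  row 3: 4 empty cells -> not full
  row 4: 2 empty cells -> not full
  row 5: 0 empty cells -> FULL (clear)
  row 6: 5 empty cells -> not full
  row 7: 6 empty cells -> not full
  row 8: 1 empty cell -> not full
  row 9: 3 empty cells -> not full
Total rows cleared: 2

Answer: 2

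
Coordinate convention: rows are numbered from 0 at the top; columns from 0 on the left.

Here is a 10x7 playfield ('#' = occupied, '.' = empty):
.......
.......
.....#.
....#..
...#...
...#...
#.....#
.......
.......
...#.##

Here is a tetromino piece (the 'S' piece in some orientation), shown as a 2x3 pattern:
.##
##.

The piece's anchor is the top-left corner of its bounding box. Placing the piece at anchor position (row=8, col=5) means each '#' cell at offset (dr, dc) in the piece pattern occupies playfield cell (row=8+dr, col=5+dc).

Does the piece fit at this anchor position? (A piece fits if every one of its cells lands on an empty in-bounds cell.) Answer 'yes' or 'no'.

Check each piece cell at anchor (8, 5):
  offset (0,1) -> (8,6): empty -> OK
  offset (0,2) -> (8,7): out of bounds -> FAIL
  offset (1,0) -> (9,5): occupied ('#') -> FAIL
  offset (1,1) -> (9,6): occupied ('#') -> FAIL
All cells valid: no

Answer: no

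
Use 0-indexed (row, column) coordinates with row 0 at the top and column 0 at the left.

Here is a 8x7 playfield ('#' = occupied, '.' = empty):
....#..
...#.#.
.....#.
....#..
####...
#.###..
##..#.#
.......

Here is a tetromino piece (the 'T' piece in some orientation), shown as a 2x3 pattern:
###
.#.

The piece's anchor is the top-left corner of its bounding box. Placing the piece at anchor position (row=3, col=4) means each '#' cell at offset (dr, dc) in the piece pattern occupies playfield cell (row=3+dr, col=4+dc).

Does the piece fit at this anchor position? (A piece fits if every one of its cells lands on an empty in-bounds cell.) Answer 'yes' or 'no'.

Answer: no

Derivation:
Check each piece cell at anchor (3, 4):
  offset (0,0) -> (3,4): occupied ('#') -> FAIL
  offset (0,1) -> (3,5): empty -> OK
  offset (0,2) -> (3,6): empty -> OK
  offset (1,1) -> (4,5): empty -> OK
All cells valid: no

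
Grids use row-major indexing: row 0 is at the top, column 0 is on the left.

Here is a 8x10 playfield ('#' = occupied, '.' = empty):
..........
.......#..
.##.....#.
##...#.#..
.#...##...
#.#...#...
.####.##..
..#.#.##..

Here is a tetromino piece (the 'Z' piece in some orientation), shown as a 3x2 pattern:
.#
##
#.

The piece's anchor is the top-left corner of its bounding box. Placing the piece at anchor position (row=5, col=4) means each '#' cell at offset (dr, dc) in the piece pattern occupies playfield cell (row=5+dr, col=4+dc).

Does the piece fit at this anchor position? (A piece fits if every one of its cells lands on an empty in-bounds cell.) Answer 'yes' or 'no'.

Check each piece cell at anchor (5, 4):
  offset (0,1) -> (5,5): empty -> OK
  offset (1,0) -> (6,4): occupied ('#') -> FAIL
  offset (1,1) -> (6,5): empty -> OK
  offset (2,0) -> (7,4): occupied ('#') -> FAIL
All cells valid: no

Answer: no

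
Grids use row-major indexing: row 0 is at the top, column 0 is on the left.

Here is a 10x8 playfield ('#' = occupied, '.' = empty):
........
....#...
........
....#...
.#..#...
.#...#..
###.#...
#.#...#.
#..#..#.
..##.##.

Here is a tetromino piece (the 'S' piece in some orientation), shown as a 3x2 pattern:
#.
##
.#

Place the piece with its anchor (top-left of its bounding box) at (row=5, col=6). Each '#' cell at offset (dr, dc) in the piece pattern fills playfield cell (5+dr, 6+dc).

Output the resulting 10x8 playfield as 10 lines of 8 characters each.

Fill (5+0,6+0) = (5,6)
Fill (5+1,6+0) = (6,6)
Fill (5+1,6+1) = (6,7)
Fill (5+2,6+1) = (7,7)

Answer: ........
....#...
........
....#...
.#..#...
.#...##.
###.#.##
#.#...##
#..#..#.
..##.##.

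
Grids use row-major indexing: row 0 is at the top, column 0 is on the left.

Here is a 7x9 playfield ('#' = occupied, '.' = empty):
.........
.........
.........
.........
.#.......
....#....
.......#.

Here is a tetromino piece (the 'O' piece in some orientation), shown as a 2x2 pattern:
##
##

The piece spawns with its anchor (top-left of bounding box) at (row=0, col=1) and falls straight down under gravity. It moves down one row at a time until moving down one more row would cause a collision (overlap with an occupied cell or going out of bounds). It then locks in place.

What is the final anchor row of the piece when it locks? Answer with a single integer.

Answer: 2

Derivation:
Spawn at (row=0, col=1). Try each row:
  row 0: fits
  row 1: fits
  row 2: fits
  row 3: blocked -> lock at row 2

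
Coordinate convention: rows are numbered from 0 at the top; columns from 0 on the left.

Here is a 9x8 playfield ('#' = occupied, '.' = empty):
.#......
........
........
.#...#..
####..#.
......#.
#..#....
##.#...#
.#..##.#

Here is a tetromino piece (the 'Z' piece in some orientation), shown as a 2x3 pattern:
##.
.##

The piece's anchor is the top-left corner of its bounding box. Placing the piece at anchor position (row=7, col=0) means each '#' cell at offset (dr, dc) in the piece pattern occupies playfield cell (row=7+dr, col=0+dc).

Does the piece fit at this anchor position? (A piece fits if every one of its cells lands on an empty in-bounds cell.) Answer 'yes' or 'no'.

Check each piece cell at anchor (7, 0):
  offset (0,0) -> (7,0): occupied ('#') -> FAIL
  offset (0,1) -> (7,1): occupied ('#') -> FAIL
  offset (1,1) -> (8,1): occupied ('#') -> FAIL
  offset (1,2) -> (8,2): empty -> OK
All cells valid: no

Answer: no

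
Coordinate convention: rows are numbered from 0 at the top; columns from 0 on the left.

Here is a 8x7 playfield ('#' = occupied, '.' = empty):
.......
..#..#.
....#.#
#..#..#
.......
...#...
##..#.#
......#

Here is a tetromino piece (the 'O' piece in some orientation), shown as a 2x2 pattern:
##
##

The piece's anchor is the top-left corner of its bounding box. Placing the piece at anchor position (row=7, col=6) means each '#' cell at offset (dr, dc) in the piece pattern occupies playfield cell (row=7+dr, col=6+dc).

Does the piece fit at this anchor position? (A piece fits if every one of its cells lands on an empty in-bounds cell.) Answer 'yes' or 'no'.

Check each piece cell at anchor (7, 6):
  offset (0,0) -> (7,6): occupied ('#') -> FAIL
  offset (0,1) -> (7,7): out of bounds -> FAIL
  offset (1,0) -> (8,6): out of bounds -> FAIL
  offset (1,1) -> (8,7): out of bounds -> FAIL
All cells valid: no

Answer: no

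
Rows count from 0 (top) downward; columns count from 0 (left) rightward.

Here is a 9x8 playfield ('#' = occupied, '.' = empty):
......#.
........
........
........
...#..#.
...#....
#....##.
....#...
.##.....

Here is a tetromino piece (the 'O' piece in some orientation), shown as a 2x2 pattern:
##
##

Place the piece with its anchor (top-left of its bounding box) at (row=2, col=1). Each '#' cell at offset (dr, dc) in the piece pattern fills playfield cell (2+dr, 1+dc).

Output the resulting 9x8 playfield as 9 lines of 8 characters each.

Fill (2+0,1+0) = (2,1)
Fill (2+0,1+1) = (2,2)
Fill (2+1,1+0) = (3,1)
Fill (2+1,1+1) = (3,2)

Answer: ......#.
........
.##.....
.##.....
...#..#.
...#....
#....##.
....#...
.##.....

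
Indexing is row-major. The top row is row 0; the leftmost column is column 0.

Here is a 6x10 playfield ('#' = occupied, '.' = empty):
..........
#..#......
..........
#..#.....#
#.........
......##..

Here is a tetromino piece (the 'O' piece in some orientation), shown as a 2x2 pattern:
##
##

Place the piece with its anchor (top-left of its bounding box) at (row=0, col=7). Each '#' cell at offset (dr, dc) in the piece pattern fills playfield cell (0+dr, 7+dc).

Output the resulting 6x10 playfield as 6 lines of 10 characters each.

Fill (0+0,7+0) = (0,7)
Fill (0+0,7+1) = (0,8)
Fill (0+1,7+0) = (1,7)
Fill (0+1,7+1) = (1,8)

Answer: .......##.
#..#...##.
..........
#..#.....#
#.........
......##..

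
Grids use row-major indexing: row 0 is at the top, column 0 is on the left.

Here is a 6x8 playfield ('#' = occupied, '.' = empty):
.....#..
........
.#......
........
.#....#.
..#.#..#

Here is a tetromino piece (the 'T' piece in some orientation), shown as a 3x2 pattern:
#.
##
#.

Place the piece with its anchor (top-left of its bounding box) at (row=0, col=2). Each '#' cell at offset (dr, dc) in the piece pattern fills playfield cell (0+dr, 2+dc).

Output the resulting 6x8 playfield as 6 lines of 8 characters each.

Fill (0+0,2+0) = (0,2)
Fill (0+1,2+0) = (1,2)
Fill (0+1,2+1) = (1,3)
Fill (0+2,2+0) = (2,2)

Answer: ..#..#..
..##....
.##.....
........
.#....#.
..#.#..#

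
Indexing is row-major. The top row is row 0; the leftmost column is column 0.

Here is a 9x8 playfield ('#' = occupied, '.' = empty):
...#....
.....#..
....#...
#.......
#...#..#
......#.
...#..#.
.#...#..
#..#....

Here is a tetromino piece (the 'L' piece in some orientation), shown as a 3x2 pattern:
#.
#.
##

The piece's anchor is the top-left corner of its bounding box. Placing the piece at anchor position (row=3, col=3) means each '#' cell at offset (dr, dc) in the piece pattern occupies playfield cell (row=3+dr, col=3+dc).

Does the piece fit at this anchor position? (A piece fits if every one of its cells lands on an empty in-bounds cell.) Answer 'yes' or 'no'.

Check each piece cell at anchor (3, 3):
  offset (0,0) -> (3,3): empty -> OK
  offset (1,0) -> (4,3): empty -> OK
  offset (2,0) -> (5,3): empty -> OK
  offset (2,1) -> (5,4): empty -> OK
All cells valid: yes

Answer: yes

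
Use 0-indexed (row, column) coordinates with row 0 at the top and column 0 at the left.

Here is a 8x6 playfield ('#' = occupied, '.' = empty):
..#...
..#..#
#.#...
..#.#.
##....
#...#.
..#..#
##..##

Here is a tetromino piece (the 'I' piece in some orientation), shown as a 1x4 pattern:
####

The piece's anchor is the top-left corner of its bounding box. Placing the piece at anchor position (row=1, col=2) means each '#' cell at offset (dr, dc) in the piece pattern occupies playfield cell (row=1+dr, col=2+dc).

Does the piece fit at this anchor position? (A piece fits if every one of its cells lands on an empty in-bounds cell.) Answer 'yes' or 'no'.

Answer: no

Derivation:
Check each piece cell at anchor (1, 2):
  offset (0,0) -> (1,2): occupied ('#') -> FAIL
  offset (0,1) -> (1,3): empty -> OK
  offset (0,2) -> (1,4): empty -> OK
  offset (0,3) -> (1,5): occupied ('#') -> FAIL
All cells valid: no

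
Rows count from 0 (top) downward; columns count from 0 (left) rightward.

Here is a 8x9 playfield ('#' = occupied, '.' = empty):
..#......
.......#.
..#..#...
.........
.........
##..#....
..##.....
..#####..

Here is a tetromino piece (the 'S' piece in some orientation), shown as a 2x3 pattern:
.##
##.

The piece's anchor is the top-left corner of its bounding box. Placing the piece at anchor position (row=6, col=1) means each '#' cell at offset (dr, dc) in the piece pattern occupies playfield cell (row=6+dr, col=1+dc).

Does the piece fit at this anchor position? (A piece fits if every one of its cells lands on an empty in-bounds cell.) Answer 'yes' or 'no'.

Check each piece cell at anchor (6, 1):
  offset (0,1) -> (6,2): occupied ('#') -> FAIL
  offset (0,2) -> (6,3): occupied ('#') -> FAIL
  offset (1,0) -> (7,1): empty -> OK
  offset (1,1) -> (7,2): occupied ('#') -> FAIL
All cells valid: no

Answer: no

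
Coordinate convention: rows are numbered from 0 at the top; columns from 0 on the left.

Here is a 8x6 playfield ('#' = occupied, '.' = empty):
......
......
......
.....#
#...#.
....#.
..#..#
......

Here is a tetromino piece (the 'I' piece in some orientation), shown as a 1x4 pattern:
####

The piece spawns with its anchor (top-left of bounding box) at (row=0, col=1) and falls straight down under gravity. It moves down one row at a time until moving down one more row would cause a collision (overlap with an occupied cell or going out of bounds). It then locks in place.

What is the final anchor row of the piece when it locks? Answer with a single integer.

Spawn at (row=0, col=1). Try each row:
  row 0: fits
  row 1: fits
  row 2: fits
  row 3: fits
  row 4: blocked -> lock at row 3

Answer: 3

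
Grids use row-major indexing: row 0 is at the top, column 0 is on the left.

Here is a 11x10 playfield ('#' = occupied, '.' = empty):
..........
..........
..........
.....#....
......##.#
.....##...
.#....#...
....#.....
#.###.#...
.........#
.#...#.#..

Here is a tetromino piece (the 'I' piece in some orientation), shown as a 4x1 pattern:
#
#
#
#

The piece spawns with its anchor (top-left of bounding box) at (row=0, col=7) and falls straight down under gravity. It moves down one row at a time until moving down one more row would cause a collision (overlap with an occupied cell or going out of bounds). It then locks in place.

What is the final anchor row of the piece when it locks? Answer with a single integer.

Spawn at (row=0, col=7). Try each row:
  row 0: fits
  row 1: blocked -> lock at row 0

Answer: 0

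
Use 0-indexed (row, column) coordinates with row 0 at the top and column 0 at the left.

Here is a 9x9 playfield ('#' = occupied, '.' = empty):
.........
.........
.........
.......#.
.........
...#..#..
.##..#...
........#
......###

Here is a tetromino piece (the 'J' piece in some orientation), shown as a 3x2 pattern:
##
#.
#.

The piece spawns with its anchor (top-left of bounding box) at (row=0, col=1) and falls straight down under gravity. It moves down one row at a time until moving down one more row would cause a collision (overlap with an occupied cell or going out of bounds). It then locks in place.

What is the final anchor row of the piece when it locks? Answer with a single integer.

Answer: 3

Derivation:
Spawn at (row=0, col=1). Try each row:
  row 0: fits
  row 1: fits
  row 2: fits
  row 3: fits
  row 4: blocked -> lock at row 3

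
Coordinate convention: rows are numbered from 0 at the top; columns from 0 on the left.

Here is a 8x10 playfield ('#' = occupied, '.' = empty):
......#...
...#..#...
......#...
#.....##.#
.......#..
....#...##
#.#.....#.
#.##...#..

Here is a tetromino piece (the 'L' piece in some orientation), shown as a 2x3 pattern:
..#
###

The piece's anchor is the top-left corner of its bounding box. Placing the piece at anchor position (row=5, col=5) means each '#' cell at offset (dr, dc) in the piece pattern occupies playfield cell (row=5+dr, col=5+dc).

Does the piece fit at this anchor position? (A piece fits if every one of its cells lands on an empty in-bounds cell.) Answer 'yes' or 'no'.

Answer: yes

Derivation:
Check each piece cell at anchor (5, 5):
  offset (0,2) -> (5,7): empty -> OK
  offset (1,0) -> (6,5): empty -> OK
  offset (1,1) -> (6,6): empty -> OK
  offset (1,2) -> (6,7): empty -> OK
All cells valid: yes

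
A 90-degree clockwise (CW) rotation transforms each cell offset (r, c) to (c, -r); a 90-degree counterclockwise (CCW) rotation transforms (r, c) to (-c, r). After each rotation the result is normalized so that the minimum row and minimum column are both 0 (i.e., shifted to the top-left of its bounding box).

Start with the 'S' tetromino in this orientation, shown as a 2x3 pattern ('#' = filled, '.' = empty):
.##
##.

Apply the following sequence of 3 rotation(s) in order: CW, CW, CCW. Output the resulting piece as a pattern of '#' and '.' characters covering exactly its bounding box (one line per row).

Answer: #.
##
.#

Derivation:
Start:
.##
##.
After rotation 1 (CW):
#.
##
.#
After rotation 2 (CW):
.##
##.
After rotation 3 (CCW):
#.
##
.#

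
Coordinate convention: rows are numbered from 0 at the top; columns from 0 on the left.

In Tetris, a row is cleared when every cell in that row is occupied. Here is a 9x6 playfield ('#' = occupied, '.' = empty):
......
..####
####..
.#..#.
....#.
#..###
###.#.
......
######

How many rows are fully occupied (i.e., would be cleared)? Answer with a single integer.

Check each row:
  row 0: 6 empty cells -> not full
  row 1: 2 empty cells -> not full
  row 2: 2 empty cells -> not full
  row 3: 4 empty cells -> not full
  row 4: 5 empty cells -> not full
  row 5: 2 empty cells -> not full
  row 6: 2 empty cells -> not full
  row 7: 6 empty cells -> not full
  row 8: 0 empty cells -> FULL (clear)
Total rows cleared: 1

Answer: 1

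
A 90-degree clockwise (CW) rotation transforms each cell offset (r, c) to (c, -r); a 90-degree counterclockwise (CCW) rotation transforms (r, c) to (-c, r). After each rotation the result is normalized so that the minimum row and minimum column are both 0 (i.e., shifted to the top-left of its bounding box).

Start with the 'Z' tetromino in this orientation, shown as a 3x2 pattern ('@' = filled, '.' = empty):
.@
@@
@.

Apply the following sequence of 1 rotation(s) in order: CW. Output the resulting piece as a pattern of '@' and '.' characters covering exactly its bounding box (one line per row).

Answer: @@.
.@@

Derivation:
Start:
.@
@@
@.
After rotation 1 (CW):
@@.
.@@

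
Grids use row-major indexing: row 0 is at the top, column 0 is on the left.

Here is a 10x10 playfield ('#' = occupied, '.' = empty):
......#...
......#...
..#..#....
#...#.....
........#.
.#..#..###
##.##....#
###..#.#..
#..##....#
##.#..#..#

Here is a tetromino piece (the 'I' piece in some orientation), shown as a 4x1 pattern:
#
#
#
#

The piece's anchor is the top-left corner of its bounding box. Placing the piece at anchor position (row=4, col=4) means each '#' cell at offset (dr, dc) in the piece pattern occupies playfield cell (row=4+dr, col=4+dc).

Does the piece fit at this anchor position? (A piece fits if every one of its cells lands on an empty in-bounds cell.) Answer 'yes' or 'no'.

Check each piece cell at anchor (4, 4):
  offset (0,0) -> (4,4): empty -> OK
  offset (1,0) -> (5,4): occupied ('#') -> FAIL
  offset (2,0) -> (6,4): occupied ('#') -> FAIL
  offset (3,0) -> (7,4): empty -> OK
All cells valid: no

Answer: no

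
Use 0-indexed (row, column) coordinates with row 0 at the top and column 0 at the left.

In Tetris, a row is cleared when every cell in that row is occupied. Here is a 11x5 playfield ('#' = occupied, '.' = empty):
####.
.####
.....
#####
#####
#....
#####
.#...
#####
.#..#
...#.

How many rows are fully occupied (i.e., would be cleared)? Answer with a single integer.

Check each row:
  row 0: 1 empty cell -> not full
  row 1: 1 empty cell -> not full
  row 2: 5 empty cells -> not full
  row 3: 0 empty cells -> FULL (clear)
  row 4: 0 empty cells -> FULL (clear)
  row 5: 4 empty cells -> not full
  row 6: 0 empty cells -> FULL (clear)
  row 7: 4 empty cells -> not full
  row 8: 0 empty cells -> FULL (clear)
  row 9: 3 empty cells -> not full
  row 10: 4 empty cells -> not full
Total rows cleared: 4

Answer: 4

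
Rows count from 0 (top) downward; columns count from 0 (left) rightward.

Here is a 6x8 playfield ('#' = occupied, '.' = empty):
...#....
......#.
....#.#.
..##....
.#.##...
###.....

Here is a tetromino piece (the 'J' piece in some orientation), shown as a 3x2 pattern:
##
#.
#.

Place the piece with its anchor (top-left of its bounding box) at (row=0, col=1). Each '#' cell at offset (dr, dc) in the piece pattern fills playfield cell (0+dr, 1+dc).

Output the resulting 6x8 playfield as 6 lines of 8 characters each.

Answer: .###....
.#....#.
.#..#.#.
..##....
.#.##...
###.....

Derivation:
Fill (0+0,1+0) = (0,1)
Fill (0+0,1+1) = (0,2)
Fill (0+1,1+0) = (1,1)
Fill (0+2,1+0) = (2,1)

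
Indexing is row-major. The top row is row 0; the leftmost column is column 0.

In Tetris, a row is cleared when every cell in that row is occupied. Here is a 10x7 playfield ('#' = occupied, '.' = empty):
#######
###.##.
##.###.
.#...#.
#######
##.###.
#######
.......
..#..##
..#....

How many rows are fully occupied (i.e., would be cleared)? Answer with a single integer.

Answer: 3

Derivation:
Check each row:
  row 0: 0 empty cells -> FULL (clear)
  row 1: 2 empty cells -> not full
  row 2: 2 empty cells -> not full
  row 3: 5 empty cells -> not full
  row 4: 0 empty cells -> FULL (clear)
  row 5: 2 empty cells -> not full
  row 6: 0 empty cells -> FULL (clear)
  row 7: 7 empty cells -> not full
  row 8: 4 empty cells -> not full
  row 9: 6 empty cells -> not full
Total rows cleared: 3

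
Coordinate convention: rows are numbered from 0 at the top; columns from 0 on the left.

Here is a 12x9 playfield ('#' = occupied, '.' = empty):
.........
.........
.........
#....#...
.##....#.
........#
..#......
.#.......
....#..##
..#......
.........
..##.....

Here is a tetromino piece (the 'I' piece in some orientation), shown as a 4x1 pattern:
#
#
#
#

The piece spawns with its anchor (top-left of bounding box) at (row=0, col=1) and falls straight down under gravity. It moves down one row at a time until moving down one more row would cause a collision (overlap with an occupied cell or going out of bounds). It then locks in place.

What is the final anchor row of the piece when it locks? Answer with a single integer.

Spawn at (row=0, col=1). Try each row:
  row 0: fits
  row 1: blocked -> lock at row 0

Answer: 0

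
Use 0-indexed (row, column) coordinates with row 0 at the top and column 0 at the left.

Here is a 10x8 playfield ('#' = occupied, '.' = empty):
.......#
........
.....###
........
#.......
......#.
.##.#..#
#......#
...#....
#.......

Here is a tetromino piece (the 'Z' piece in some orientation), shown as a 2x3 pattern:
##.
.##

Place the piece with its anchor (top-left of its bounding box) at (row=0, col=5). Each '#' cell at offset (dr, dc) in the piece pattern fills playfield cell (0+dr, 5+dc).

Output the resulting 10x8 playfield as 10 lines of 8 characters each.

Fill (0+0,5+0) = (0,5)
Fill (0+0,5+1) = (0,6)
Fill (0+1,5+1) = (1,6)
Fill (0+1,5+2) = (1,7)

Answer: .....###
......##
.....###
........
#.......
......#.
.##.#..#
#......#
...#....
#.......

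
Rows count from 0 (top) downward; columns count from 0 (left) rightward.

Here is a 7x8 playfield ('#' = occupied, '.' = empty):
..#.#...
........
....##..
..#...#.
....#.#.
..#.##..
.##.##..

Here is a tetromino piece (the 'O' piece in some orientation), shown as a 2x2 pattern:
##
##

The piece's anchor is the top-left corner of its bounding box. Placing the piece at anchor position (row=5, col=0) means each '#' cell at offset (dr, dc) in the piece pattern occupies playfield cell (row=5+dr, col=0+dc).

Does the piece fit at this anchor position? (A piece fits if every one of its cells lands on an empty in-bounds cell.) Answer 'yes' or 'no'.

Answer: no

Derivation:
Check each piece cell at anchor (5, 0):
  offset (0,0) -> (5,0): empty -> OK
  offset (0,1) -> (5,1): empty -> OK
  offset (1,0) -> (6,0): empty -> OK
  offset (1,1) -> (6,1): occupied ('#') -> FAIL
All cells valid: no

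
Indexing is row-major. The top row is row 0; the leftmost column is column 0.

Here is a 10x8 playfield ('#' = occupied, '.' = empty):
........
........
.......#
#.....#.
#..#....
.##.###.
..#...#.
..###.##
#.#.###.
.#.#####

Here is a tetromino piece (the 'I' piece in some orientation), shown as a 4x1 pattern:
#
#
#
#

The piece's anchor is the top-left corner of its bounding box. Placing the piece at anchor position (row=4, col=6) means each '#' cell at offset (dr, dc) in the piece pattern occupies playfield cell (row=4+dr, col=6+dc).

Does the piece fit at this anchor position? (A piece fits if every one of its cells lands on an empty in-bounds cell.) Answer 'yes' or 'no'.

Check each piece cell at anchor (4, 6):
  offset (0,0) -> (4,6): empty -> OK
  offset (1,0) -> (5,6): occupied ('#') -> FAIL
  offset (2,0) -> (6,6): occupied ('#') -> FAIL
  offset (3,0) -> (7,6): occupied ('#') -> FAIL
All cells valid: no

Answer: no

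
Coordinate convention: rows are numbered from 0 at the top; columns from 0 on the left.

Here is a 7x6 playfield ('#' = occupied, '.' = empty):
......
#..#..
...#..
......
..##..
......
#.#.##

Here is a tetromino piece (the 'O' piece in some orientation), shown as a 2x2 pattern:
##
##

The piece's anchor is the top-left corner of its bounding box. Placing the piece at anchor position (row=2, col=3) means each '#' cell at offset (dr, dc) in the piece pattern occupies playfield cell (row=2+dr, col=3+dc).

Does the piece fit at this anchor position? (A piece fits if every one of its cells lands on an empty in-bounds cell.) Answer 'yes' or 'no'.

Check each piece cell at anchor (2, 3):
  offset (0,0) -> (2,3): occupied ('#') -> FAIL
  offset (0,1) -> (2,4): empty -> OK
  offset (1,0) -> (3,3): empty -> OK
  offset (1,1) -> (3,4): empty -> OK
All cells valid: no

Answer: no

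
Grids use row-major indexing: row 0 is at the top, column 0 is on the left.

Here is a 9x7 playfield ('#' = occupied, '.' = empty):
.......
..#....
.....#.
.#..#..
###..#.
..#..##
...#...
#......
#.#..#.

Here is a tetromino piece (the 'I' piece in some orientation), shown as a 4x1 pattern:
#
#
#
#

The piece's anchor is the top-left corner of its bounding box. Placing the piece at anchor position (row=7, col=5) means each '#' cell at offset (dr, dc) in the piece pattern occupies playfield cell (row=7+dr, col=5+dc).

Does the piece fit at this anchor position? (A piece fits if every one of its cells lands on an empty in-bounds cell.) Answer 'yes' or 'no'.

Answer: no

Derivation:
Check each piece cell at anchor (7, 5):
  offset (0,0) -> (7,5): empty -> OK
  offset (1,0) -> (8,5): occupied ('#') -> FAIL
  offset (2,0) -> (9,5): out of bounds -> FAIL
  offset (3,0) -> (10,5): out of bounds -> FAIL
All cells valid: no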